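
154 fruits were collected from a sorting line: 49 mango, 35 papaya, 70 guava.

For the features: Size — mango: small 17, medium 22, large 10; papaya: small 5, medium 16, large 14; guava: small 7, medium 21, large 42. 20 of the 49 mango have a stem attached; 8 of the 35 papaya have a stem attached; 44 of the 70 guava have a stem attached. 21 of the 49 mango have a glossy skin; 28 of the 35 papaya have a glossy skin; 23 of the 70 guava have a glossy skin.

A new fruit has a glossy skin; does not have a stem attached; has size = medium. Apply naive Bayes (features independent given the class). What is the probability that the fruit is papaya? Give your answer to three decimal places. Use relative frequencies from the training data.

mango: (49/154) × (22/49) × (29/49) × (21/49) ≈ 0.0362349
papaya: (35/154) × (16/35) × (27/35) × (28/35) ≈ 0.0641187
guava: (70/154) × (21/70) × (26/70) × (23/70) ≈ 0.0166419
P(papaya | x) = 0.0641187 / 0.1169955 ≈ 0.548

0.548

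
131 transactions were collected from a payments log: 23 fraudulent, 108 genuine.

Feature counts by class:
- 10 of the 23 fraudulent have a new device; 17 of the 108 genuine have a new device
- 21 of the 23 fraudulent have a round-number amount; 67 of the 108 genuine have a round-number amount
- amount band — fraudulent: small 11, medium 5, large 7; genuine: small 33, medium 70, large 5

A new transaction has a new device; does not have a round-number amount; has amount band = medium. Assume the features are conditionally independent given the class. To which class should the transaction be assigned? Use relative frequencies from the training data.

fraudulent: (23/131) × (10/23) × (2/23) × (5/23) ≈ 0.00144302
genuine: (108/131) × (17/108) × (41/108) × (70/108) ≈ 0.031931
Highest score → genuine.

genuine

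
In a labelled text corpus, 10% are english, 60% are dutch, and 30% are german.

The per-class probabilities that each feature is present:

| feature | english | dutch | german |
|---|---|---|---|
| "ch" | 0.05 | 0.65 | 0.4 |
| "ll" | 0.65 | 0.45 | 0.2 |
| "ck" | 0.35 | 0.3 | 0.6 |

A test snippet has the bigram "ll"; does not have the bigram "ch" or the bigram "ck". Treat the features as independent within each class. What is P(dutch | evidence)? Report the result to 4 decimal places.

english: 0.1 × (1−0.05) × 0.65 × (1−0.35) = 0.0401375
dutch: 0.6 × (1−0.65) × 0.45 × (1−0.3) = 0.06615
german: 0.3 × (1−0.4) × 0.2 × (1−0.6) = 0.0144
P(dutch | x) = 0.06615 / 0.1206875 ≈ 0.5481

0.5481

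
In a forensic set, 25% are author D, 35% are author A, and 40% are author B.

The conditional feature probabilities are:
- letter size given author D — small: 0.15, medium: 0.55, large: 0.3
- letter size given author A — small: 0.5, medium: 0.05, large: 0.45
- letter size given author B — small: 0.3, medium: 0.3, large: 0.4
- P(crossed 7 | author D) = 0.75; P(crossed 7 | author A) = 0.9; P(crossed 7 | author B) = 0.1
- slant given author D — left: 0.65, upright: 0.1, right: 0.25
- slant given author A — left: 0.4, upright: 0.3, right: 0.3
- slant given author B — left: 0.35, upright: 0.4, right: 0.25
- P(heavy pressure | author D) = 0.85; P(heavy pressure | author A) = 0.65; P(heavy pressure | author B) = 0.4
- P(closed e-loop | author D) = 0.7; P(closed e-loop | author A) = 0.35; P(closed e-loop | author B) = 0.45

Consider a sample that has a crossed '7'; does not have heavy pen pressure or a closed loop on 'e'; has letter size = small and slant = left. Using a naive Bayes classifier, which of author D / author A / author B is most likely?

author A

author D: 0.25 × 0.15 × 0.75 × 0.65 × (1−0.85) × (1−0.7) = 0.00082265625
author A: 0.35 × 0.5 × 0.9 × 0.4 × (1−0.65) × (1−0.35) = 0.0143325
author B: 0.4 × 0.3 × 0.1 × 0.35 × (1−0.4) × (1−0.45) = 0.001386
Highest score → author A.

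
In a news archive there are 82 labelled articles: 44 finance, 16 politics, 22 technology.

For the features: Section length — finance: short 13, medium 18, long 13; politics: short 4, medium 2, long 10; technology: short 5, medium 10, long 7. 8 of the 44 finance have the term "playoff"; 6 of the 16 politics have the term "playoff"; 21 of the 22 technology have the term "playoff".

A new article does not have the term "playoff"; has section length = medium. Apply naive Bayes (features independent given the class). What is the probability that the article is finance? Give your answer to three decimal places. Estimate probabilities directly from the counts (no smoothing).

0.896

finance: (44/82) × (18/44) × (36/44) ≈ 0.179601
politics: (16/82) × (2/16) × (10/16) ≈ 0.0152439
technology: (22/82) × (10/22) × (1/22) ≈ 0.00554324
P(finance | x) = 0.179601 / 0.20038814 ≈ 0.896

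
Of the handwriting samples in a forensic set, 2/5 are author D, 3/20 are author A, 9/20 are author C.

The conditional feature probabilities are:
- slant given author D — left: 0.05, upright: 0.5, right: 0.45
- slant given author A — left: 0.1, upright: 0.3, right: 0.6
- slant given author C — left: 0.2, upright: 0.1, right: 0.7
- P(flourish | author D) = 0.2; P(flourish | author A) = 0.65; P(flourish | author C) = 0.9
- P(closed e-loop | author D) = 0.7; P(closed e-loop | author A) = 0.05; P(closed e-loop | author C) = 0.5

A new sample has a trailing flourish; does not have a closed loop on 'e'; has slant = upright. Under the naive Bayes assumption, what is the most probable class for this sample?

author D: 0.4 × 0.5 × 0.2 × (1−0.7) = 0.012
author A: 0.15 × 0.3 × 0.65 × (1−0.05) = 0.0277875
author C: 0.45 × 0.1 × 0.9 × (1−0.5) = 0.02025
Highest score → author A.

author A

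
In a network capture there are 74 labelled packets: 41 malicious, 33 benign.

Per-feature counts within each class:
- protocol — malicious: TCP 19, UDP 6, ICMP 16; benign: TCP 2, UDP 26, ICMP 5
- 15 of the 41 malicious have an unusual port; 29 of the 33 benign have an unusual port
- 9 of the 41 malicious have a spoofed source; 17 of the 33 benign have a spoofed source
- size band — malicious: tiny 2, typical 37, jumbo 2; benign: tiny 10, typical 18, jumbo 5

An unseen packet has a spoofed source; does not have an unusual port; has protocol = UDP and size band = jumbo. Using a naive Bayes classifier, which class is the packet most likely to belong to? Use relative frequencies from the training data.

benign

malicious: (41/74) × (6/41) × (26/41) × (9/41) × (2/41) ≈ 0.000550572
benign: (33/74) × (26/33) × (4/33) × (17/33) × (5/33) ≈ 0.00332414
Highest score → benign.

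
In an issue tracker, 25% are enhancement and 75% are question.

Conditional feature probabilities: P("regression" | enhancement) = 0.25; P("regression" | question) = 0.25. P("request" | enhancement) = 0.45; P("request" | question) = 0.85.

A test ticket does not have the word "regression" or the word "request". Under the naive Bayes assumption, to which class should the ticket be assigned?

enhancement: 0.25 × (1−0.25) × (1−0.45) = 0.103125
question: 0.75 × (1−0.25) × (1−0.85) = 0.084375
Highest score → enhancement.

enhancement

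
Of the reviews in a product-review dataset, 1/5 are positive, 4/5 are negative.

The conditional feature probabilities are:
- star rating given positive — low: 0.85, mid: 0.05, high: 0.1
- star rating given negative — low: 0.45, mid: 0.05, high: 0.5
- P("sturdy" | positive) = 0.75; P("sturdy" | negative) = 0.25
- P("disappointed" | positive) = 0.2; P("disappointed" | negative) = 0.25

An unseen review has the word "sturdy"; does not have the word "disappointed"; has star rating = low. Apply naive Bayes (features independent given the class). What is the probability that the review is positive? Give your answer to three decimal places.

positive: 0.2 × 0.85 × 0.75 × (1−0.2) = 0.102
negative: 0.8 × 0.45 × 0.25 × (1−0.25) = 0.0675
P(positive | x) = 0.102 / 0.1695 ≈ 0.602

0.602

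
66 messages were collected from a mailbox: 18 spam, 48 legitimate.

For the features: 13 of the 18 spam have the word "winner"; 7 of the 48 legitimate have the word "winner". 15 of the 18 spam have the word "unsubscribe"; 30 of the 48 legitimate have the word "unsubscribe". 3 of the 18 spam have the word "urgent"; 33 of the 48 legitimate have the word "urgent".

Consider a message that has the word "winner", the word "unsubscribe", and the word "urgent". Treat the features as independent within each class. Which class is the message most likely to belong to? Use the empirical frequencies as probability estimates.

legitimate

spam: (18/66) × (13/18) × (15/18) × (3/18) ≈ 0.0273569
legitimate: (48/66) × (7/48) × (30/48) × (33/48) ≈ 0.0455729
Highest score → legitimate.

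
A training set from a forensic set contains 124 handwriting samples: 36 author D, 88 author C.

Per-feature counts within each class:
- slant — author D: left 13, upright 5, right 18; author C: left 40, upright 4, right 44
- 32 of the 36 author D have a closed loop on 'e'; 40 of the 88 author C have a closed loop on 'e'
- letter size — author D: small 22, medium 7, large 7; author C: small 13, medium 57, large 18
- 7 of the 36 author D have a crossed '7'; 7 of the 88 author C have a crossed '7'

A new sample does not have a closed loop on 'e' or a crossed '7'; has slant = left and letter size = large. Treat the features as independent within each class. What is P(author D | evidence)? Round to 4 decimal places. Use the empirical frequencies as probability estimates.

author D: (36/124) × (13/36) × (4/36) × (7/36) × (29/36) ≈ 0.00182461
author C: (88/124) × (40/88) × (48/88) × (18/88) × (81/88) ≈ 0.0331275
P(author D | x) = 0.00182461 / 0.03495211 ≈ 0.0522

0.0522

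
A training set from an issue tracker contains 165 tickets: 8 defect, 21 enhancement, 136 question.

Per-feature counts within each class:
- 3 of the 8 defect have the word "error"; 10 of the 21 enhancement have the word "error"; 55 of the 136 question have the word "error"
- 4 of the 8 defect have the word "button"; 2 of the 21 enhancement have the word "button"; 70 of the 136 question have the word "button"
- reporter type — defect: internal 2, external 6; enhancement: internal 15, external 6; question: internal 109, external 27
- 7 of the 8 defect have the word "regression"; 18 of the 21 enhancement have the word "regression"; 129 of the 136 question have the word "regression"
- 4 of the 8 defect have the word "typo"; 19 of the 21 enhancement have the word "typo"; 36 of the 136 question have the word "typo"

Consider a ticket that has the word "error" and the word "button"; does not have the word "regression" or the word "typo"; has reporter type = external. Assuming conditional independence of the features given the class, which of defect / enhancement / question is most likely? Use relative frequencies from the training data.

defect: (8/165) × (3/8) × (4/8) × (6/8) × (1/8) × (4/8) ≈ 0.000426136
enhancement: (21/165) × (10/21) × (2/21) × (6/21) × (3/21) × (2/21) ≈ 0.0000224373
question: (136/165) × (55/136) × (70/136) × (27/136) × (7/136) × (100/136) ≈ 0.00128909
Highest score → question.

question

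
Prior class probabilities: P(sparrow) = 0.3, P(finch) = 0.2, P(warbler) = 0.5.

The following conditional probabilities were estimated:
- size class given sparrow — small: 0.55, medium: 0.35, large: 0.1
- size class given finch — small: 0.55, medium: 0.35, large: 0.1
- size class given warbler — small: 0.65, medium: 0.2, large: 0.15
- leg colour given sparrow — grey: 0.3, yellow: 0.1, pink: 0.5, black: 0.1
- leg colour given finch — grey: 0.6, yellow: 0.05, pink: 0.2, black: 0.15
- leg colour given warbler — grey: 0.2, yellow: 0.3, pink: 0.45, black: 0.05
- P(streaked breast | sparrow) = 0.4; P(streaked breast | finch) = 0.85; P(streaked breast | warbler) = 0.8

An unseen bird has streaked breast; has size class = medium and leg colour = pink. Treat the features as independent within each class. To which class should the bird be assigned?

warbler

sparrow: 0.3 × 0.35 × 0.5 × 0.4 = 0.021
finch: 0.2 × 0.35 × 0.2 × 0.85 = 0.0119
warbler: 0.5 × 0.2 × 0.45 × 0.8 = 0.036
Highest score → warbler.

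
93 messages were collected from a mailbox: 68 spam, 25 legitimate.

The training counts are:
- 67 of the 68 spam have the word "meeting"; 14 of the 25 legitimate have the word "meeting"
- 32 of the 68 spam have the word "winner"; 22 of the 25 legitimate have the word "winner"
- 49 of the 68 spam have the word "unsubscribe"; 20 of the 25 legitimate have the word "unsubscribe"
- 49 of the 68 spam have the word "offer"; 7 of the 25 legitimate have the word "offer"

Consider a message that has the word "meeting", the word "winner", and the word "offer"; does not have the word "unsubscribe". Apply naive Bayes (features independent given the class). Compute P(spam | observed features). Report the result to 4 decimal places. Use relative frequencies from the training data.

0.9020

spam: (68/93) × (67/68) × (32/68) × (19/68) × (49/68) ≈ 0.0682598
legitimate: (25/93) × (14/25) × (22/25) × (5/25) × (7/25) ≈ 0.00741849
P(spam | x) = 0.0682598 / 0.07567829 ≈ 0.9020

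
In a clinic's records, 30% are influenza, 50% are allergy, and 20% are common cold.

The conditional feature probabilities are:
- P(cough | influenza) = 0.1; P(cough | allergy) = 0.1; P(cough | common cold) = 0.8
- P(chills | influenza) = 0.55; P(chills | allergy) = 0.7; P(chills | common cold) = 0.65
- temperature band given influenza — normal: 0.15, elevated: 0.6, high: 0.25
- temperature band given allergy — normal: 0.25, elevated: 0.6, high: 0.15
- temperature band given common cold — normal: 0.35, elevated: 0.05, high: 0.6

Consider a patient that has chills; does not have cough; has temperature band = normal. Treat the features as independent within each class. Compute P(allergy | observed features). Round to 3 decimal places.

influenza: 0.3 × (1−0.1) × 0.55 × 0.15 = 0.022275
allergy: 0.5 × (1−0.1) × 0.7 × 0.25 = 0.07875
common cold: 0.2 × (1−0.8) × 0.65 × 0.35 = 0.0091
P(allergy | x) = 0.07875 / 0.110125 ≈ 0.715

0.715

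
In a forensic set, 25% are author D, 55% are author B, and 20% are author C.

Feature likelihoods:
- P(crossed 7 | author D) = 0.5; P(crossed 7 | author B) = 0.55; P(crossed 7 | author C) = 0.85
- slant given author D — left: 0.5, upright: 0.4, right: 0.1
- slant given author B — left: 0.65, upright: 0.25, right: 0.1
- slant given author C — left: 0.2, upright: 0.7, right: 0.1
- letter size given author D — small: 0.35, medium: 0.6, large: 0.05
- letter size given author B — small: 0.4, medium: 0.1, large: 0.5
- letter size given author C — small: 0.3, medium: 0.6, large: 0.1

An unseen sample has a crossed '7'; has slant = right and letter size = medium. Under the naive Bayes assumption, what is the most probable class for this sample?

author C

author D: 0.25 × 0.5 × 0.1 × 0.6 = 0.0075
author B: 0.55 × 0.55 × 0.1 × 0.1 = 0.003025
author C: 0.2 × 0.85 × 0.1 × 0.6 = 0.0102
Highest score → author C.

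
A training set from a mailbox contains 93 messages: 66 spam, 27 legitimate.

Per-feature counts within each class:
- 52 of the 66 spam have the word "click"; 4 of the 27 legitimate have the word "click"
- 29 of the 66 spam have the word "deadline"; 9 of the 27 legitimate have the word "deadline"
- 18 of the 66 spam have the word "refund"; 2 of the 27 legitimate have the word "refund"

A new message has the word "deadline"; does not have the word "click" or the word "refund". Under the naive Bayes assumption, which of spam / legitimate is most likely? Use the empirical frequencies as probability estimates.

spam: (66/93) × (14/66) × (29/66) × (48/66) ≈ 0.0481057
legitimate: (27/93) × (23/27) × (9/27) × (25/27) ≈ 0.0763308
Highest score → legitimate.

legitimate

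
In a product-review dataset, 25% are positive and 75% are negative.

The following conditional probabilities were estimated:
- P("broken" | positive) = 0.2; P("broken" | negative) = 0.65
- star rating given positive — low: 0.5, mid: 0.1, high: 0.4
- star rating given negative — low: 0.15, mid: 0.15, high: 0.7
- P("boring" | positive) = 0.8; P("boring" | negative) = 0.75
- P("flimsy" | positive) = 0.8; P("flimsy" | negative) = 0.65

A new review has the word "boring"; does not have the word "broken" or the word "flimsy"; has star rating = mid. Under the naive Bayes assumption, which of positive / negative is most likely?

negative

positive: 0.25 × (1−0.2) × 0.1 × 0.8 × (1−0.8) = 0.0032
negative: 0.75 × (1−0.65) × 0.15 × 0.75 × (1−0.65) = 0.0103359375
Highest score → negative.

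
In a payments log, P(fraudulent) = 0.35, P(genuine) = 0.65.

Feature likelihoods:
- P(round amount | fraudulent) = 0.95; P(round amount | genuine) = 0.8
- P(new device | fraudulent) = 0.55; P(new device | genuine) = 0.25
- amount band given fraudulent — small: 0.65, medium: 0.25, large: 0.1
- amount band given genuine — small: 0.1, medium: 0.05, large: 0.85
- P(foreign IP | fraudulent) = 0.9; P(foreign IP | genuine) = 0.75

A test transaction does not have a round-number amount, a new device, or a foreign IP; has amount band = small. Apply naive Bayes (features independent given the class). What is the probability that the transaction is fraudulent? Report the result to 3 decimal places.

fraudulent: 0.35 × (1−0.95) × (1−0.55) × 0.65 × (1−0.9) = 0.000511875
genuine: 0.65 × (1−0.8) × (1−0.25) × 0.1 × (1−0.75) = 0.0024375
P(fraudulent | x) = 0.000511875 / 0.002949375 ≈ 0.174

0.174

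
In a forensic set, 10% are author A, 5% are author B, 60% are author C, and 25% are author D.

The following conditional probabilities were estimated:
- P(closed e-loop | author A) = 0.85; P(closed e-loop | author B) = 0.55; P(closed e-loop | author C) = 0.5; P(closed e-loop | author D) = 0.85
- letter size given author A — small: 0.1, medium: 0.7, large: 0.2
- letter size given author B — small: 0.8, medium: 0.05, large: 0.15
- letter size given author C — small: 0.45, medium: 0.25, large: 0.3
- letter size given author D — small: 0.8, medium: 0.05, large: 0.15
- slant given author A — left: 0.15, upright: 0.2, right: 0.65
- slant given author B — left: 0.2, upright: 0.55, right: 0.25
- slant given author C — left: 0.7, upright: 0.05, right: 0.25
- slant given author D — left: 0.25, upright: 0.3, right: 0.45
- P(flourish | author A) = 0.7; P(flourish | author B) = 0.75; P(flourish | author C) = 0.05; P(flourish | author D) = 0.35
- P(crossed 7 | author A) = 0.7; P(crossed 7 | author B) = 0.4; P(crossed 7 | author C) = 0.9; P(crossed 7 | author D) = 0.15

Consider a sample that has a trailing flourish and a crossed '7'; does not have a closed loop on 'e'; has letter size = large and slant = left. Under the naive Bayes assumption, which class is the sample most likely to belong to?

author C

author A: 0.1 × (1−0.85) × 0.2 × 0.15 × 0.7 × 0.7 = 0.0002205
author B: 0.05 × (1−0.55) × 0.15 × 0.2 × 0.75 × 0.4 = 0.0002025
author C: 0.6 × (1−0.5) × 0.3 × 0.7 × 0.05 × 0.9 = 0.002835
author D: 0.25 × (1−0.85) × 0.15 × 0.25 × 0.35 × 0.15 = 0.000073828125
Highest score → author C.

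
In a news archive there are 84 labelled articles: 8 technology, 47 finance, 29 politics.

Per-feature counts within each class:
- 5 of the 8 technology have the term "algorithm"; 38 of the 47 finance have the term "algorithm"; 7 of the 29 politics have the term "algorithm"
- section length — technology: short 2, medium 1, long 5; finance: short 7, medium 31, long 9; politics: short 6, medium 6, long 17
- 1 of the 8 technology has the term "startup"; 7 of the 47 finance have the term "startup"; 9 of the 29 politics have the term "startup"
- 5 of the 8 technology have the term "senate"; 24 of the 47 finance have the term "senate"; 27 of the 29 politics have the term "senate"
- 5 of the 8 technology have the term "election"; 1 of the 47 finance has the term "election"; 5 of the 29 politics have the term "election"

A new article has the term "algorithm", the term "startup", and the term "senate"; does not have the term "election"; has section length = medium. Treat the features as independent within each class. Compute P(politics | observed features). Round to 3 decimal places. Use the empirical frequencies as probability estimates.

0.155

technology: (8/84) × (5/8) × (1/8) × (1/8) × (5/8) × (3/8) ≈ 0.000217983
finance: (47/84) × (38/47) × (31/47) × (7/47) × (24/47) × (46/47) ≈ 0.0222096
politics: (29/84) × (7/29) × (6/29) × (9/29) × (27/29) × (24/29) ≈ 0.00412283
P(politics | x) = 0.00412283 / 0.026550413 ≈ 0.155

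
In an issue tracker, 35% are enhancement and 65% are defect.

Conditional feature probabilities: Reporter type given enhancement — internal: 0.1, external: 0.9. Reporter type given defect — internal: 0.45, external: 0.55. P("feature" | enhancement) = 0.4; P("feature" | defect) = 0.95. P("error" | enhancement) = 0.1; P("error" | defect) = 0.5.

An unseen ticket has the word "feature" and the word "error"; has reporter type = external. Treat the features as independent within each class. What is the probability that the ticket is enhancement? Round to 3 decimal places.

0.069

enhancement: 0.35 × 0.9 × 0.4 × 0.1 = 0.0126
defect: 0.65 × 0.55 × 0.95 × 0.5 = 0.1698125
P(enhancement | x) = 0.0126 / 0.1824125 ≈ 0.069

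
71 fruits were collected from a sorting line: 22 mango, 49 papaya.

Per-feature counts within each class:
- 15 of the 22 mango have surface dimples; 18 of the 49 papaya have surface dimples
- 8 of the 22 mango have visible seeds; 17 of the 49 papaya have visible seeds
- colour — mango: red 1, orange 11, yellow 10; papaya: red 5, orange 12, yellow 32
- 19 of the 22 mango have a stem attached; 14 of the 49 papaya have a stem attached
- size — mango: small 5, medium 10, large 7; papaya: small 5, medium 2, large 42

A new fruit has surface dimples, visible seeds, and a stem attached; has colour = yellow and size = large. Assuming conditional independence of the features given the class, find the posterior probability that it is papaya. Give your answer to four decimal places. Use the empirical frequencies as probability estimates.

mango: (22/71) × (15/22) × (8/22) × (10/22) × (19/22) × (7/22) ≈ 0.00959586
papaya: (49/71) × (18/49) × (17/49) × (32/49) × (14/49) × (42/49) ≈ 0.0140671
P(papaya | x) = 0.0140671 / 0.02366296 ≈ 0.5945

0.5945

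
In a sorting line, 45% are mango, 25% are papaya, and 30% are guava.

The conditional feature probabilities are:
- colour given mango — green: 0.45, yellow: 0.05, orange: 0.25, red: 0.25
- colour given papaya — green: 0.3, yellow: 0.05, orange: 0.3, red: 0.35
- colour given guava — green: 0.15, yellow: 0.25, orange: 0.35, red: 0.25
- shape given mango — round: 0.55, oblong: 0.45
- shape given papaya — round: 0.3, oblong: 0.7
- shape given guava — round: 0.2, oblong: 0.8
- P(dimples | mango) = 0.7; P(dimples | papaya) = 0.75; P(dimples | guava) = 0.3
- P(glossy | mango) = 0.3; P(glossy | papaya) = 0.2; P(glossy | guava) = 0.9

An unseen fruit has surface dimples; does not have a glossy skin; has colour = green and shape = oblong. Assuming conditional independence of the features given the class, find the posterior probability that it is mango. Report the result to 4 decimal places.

mango: 0.45 × 0.45 × 0.45 × 0.7 × (1−0.3) = 0.04465125
papaya: 0.25 × 0.3 × 0.7 × 0.75 × (1−0.2) = 0.0315
guava: 0.3 × 0.15 × 0.8 × 0.3 × (1−0.9) = 0.00108
P(mango | x) = 0.04465125 / 0.07723125 ≈ 0.5782

0.5782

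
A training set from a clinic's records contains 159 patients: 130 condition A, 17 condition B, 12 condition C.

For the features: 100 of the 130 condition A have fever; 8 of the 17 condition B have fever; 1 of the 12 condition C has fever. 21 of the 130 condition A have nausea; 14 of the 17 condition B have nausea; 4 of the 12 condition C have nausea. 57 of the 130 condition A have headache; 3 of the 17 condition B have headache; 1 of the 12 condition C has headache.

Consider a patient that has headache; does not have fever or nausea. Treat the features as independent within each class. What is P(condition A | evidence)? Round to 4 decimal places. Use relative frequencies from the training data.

0.9252

condition A: (130/159) × (30/130) × (109/130) × (57/130) ≈ 0.0693647
condition B: (17/159) × (9/17) × (3/17) × (3/17) ≈ 0.00176275
condition C: (12/159) × (11/12) × (8/12) × (1/12) ≈ 0.00384347
P(condition A | x) = 0.0693647 / 0.07497092 ≈ 0.9252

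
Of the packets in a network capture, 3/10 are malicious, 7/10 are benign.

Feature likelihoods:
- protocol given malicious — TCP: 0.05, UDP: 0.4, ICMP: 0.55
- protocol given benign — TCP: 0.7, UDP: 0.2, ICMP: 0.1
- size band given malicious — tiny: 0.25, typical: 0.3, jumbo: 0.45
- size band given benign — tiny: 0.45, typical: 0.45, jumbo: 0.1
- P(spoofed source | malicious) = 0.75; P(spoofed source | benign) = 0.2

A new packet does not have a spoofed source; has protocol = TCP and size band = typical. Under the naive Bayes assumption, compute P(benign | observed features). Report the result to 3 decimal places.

malicious: 0.3 × 0.05 × 0.3 × (1−0.75) = 0.001125
benign: 0.7 × 0.7 × 0.45 × (1−0.2) = 0.1764
P(benign | x) = 0.1764 / 0.177525 ≈ 0.994

0.994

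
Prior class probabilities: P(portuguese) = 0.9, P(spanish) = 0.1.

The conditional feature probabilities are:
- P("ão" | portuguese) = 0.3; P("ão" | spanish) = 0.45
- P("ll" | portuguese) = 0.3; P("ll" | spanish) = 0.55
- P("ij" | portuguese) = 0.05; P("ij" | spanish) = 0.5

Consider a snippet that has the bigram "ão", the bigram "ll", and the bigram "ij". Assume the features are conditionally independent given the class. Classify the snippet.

spanish

portuguese: 0.9 × 0.3 × 0.3 × 0.05 = 0.00405
spanish: 0.1 × 0.45 × 0.55 × 0.5 = 0.012375
Highest score → spanish.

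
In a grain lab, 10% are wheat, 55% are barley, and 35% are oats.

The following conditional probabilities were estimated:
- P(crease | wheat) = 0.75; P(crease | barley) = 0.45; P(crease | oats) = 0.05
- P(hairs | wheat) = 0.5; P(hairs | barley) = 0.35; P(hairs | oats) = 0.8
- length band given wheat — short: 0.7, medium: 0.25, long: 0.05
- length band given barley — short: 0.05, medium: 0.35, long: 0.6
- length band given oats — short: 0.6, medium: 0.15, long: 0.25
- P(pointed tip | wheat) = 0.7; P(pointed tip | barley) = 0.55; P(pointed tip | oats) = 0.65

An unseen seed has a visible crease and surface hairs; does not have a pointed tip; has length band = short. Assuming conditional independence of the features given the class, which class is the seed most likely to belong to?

wheat: 0.1 × 0.75 × 0.5 × 0.7 × (1−0.7) = 0.007875
barley: 0.55 × 0.45 × 0.35 × 0.05 × (1−0.55) = 0.0019490625
oats: 0.35 × 0.05 × 0.8 × 0.6 × (1−0.65) = 0.00294
Highest score → wheat.

wheat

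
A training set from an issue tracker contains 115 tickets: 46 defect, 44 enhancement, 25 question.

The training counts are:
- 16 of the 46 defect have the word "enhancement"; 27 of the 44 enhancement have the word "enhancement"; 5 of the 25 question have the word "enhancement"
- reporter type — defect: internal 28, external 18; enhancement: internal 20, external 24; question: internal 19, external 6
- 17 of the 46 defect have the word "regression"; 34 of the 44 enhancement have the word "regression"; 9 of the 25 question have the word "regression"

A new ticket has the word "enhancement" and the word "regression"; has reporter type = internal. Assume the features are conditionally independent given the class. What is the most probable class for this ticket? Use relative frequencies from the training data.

defect: (46/115) × (16/46) × (28/46) × (17/46) ≈ 0.0312978
enhancement: (44/115) × (27/44) × (20/44) × (34/44) ≈ 0.082465
question: (25/115) × (5/25) × (19/25) × (9/25) ≈ 0.0118957
Highest score → enhancement.

enhancement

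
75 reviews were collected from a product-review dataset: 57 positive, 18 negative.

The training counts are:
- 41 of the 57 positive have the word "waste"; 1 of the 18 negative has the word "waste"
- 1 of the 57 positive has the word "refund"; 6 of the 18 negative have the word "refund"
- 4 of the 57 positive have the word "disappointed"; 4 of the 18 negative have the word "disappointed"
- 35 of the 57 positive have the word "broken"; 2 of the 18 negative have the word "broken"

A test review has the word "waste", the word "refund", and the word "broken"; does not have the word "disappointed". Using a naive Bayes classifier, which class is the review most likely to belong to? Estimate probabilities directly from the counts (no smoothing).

positive: (57/75) × (41/57) × (1/57) × (53/57) × (35/57) ≈ 0.00547573
negative: (18/75) × (1/18) × (6/18) × (14/18) × (2/18) ≈ 0.000384088
Highest score → positive.

positive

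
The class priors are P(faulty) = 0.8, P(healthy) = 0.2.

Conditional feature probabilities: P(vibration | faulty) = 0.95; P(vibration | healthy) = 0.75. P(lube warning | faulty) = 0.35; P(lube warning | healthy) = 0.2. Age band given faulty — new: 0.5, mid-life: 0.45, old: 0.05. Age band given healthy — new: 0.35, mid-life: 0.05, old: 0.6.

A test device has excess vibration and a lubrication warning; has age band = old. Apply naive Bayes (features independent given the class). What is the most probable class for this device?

faulty: 0.8 × 0.95 × 0.35 × 0.05 = 0.0133
healthy: 0.2 × 0.75 × 0.2 × 0.6 = 0.018
Highest score → healthy.

healthy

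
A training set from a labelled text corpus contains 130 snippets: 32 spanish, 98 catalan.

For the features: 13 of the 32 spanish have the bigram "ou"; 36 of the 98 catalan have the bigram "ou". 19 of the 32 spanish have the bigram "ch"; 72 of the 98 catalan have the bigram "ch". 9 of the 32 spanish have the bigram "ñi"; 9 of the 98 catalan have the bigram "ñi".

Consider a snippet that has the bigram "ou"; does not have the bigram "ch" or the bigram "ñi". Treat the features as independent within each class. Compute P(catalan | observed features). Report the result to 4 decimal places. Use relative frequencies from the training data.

0.6956

spanish: (32/130) × (13/32) × (13/32) × (23/32) = 0.02919921875
catalan: (98/130) × (36/98) × (26/98) × (89/98) ≈ 0.0667222
P(catalan | x) = 0.0667222 / 0.09592141875 ≈ 0.6956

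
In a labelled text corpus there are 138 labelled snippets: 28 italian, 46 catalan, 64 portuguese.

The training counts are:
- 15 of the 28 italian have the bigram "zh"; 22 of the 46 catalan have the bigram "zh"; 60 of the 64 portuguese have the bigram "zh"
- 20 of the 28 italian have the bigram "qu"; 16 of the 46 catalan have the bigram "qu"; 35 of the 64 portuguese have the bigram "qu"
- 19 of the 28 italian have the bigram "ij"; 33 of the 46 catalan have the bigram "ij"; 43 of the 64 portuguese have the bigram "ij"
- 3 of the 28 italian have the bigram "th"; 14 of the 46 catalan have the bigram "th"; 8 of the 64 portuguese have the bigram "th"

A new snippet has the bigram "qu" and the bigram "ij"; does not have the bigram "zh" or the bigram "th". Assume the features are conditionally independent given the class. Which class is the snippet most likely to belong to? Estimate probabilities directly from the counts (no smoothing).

italian

italian: (28/138) × (13/28) × (20/28) × (19/28) × (25/28) ≈ 0.0407675
catalan: (46/138) × (24/46) × (16/46) × (33/46) × (32/46) ≈ 0.0301886
portuguese: (64/138) × (4/64) × (35/64) × (43/64) × (56/64) ≈ 0.00931892
Highest score → italian.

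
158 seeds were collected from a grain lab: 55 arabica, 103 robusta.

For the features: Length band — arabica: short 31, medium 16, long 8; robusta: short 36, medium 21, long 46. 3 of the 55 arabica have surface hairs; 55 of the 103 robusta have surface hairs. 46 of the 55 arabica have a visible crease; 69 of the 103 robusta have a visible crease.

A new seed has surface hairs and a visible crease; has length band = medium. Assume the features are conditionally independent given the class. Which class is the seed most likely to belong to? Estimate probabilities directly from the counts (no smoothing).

arabica: (55/158) × (16/55) × (3/55) × (46/55) ≈ 0.00461973
robusta: (103/158) × (21/103) × (55/103) × (69/103) ≈ 0.0475444
Highest score → robusta.

robusta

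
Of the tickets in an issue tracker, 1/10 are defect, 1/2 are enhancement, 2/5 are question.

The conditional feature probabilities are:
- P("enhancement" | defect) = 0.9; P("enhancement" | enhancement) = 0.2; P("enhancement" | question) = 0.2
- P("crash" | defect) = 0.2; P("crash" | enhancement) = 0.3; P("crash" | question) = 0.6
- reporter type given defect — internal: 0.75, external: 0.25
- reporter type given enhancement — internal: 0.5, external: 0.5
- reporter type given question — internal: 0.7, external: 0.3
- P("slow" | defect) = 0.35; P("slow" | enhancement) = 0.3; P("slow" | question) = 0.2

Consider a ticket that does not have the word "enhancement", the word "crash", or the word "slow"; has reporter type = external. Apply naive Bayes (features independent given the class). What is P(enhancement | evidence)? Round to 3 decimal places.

defect: 0.1 × (1−0.9) × (1−0.2) × 0.25 × (1−0.35) = 0.0013
enhancement: 0.5 × (1−0.2) × (1−0.3) × 0.5 × (1−0.3) = 0.098
question: 0.4 × (1−0.2) × (1−0.6) × 0.3 × (1−0.2) = 0.03072
P(enhancement | x) = 0.098 / 0.13002 ≈ 0.754

0.754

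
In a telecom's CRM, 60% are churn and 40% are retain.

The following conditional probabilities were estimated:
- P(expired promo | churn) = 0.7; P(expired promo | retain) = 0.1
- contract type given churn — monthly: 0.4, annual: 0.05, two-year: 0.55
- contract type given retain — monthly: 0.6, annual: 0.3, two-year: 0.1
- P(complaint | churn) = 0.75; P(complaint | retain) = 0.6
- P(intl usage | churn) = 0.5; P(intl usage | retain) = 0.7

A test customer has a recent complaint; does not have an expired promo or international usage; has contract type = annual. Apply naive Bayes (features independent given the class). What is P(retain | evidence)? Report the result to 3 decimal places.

churn: 0.6 × (1−0.7) × 0.05 × 0.75 × (1−0.5) = 0.003375
retain: 0.4 × (1−0.1) × 0.3 × 0.6 × (1−0.7) = 0.01944
P(retain | x) = 0.01944 / 0.022815 ≈ 0.852

0.852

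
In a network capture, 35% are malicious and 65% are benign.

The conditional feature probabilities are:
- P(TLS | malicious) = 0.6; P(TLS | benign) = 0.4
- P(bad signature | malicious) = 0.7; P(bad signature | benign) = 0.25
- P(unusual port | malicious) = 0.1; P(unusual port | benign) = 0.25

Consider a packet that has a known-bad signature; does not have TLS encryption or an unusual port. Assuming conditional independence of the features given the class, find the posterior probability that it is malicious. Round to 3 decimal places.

0.547

malicious: 0.35 × (1−0.6) × 0.7 × (1−0.1) = 0.0882
benign: 0.65 × (1−0.4) × 0.25 × (1−0.25) = 0.073125
P(malicious | x) = 0.0882 / 0.161325 ≈ 0.547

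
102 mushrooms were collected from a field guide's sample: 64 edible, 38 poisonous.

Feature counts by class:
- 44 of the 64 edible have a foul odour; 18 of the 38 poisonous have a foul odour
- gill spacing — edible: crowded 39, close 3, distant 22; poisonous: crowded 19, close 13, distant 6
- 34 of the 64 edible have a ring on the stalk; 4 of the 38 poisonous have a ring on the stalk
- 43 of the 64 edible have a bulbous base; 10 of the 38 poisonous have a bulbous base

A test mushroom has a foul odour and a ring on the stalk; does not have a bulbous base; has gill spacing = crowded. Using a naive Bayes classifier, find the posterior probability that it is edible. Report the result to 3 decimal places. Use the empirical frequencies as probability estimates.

0.870

edible: (64/102) × (44/64) × (39/64) × (34/64) × (21/64) = 0.0458221435546875
poisonous: (38/102) × (18/38) × (19/38) × (4/38) × (28/38) ≈ 0.00684373
P(edible | x) = 0.0458221435546875 / 0.0526658735546875 ≈ 0.870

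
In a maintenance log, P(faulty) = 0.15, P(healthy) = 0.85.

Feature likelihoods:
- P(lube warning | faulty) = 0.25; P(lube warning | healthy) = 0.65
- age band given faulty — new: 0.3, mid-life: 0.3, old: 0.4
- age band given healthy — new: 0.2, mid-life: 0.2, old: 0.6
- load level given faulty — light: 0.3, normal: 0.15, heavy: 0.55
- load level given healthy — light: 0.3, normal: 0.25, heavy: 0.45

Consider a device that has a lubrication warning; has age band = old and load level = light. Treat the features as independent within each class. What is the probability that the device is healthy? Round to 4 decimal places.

0.9567

faulty: 0.15 × 0.25 × 0.4 × 0.3 = 0.0045
healthy: 0.85 × 0.65 × 0.6 × 0.3 = 0.09945
P(healthy | x) = 0.09945 / 0.10395 ≈ 0.9567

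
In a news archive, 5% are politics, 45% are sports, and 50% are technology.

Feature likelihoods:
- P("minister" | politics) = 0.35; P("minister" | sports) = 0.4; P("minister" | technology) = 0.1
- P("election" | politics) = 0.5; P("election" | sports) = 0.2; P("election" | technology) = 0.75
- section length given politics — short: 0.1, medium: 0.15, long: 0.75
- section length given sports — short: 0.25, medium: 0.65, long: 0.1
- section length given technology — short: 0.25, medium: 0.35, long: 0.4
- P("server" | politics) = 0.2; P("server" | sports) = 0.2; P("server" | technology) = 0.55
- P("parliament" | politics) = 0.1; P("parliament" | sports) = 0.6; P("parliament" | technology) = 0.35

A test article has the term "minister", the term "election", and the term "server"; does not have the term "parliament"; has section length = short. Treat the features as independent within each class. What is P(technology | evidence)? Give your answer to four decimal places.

0.7925

politics: 0.05 × 0.35 × 0.5 × 0.1 × 0.2 × (1−0.1) = 0.0001575
sports: 0.45 × 0.4 × 0.2 × 0.25 × 0.2 × (1−0.6) = 0.00072
technology: 0.5 × 0.1 × 0.75 × 0.25 × 0.55 × (1−0.35) = 0.0033515625
P(technology | x) = 0.0033515625 / 0.0042290625 ≈ 0.7925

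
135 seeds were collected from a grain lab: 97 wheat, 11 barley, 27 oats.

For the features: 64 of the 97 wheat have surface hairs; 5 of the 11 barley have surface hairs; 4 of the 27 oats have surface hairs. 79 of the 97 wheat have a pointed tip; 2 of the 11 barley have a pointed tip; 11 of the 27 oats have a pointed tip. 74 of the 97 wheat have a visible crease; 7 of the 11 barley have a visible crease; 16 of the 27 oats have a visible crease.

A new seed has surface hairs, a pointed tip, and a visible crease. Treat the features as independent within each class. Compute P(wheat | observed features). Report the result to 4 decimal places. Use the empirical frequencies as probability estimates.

0.9626

wheat: (97/135) × (64/97) × (79/97) × (74/97) ≈ 0.294552
barley: (11/135) × (5/11) × (2/11) × (7/11) ≈ 0.00428528
oats: (27/135) × (4/27) × (11/27) × (16/27) ≈ 0.00715338
P(wheat | x) = 0.294552 / 0.30599066 ≈ 0.9626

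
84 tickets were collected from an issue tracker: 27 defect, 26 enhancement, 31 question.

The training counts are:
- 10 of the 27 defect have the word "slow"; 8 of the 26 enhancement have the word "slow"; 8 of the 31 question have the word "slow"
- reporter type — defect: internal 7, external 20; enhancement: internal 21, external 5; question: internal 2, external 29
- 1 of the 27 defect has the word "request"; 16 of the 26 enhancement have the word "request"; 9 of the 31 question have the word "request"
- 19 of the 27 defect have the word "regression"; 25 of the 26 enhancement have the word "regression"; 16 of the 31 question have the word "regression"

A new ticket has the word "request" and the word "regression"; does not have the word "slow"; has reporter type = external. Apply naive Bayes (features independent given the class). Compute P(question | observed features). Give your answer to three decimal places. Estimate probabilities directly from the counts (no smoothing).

defect: (27/84) × (17/27) × (20/27) × (1/27) × (19/27) ≈ 0.00390717
enhancement: (26/84) × (18/26) × (5/26) × (16/26) × (25/26) ≈ 0.0243839
question: (31/84) × (23/31) × (29/31) × (9/31) × (16/31) ≈ 0.0383817
P(question | x) = 0.0383817 / 0.06667277 ≈ 0.576

0.576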